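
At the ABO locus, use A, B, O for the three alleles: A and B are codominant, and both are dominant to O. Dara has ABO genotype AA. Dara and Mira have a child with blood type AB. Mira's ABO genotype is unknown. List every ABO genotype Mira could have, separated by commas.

AB, BB, BO

For each candidate genotype of Mira, check whether crossing it with AA can produce every observed child phenotype.
  AA → possible child types {A} ✗
  AB → possible child types {A, AB} ✓
  AO → possible child types {A} ✗
  BB → possible child types {AB} ✓
  BO → possible child types {A, AB} ✓
  OO → possible child types {A} ✗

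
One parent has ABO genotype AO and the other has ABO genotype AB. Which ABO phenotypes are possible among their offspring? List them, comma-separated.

A, B, AB

Gametes from AO × AB give offspring ABO genotypes AA, AB, AO, BO, i.e. phenotypes A, B, AB.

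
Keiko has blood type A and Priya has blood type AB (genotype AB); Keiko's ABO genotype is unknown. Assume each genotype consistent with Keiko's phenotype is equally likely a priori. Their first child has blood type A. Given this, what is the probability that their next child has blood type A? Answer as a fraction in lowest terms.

1/2

Possible genotypes: Keiko ∈ {AA, AO}; Priya ∈ {AB}.
Weight each parental genotype pair by prior × P(type-A child):
  AA × AB: posterior weight 1/2; P(next child type A) = 1/2.
  AO × AB: posterior weight 1/2; P(next child type A) = 1/2.
Weighted sum = 1/2.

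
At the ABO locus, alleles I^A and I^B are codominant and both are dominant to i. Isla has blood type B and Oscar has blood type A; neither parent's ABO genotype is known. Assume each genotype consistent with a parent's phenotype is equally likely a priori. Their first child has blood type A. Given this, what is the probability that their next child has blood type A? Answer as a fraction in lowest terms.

5/12

Possible genotypes: Isla ∈ {I^B I^B, I^B i}; Oscar ∈ {I^A I^A, I^A i}.
Weight each parental genotype pair by prior × P(type-A child):
  I^B i × I^A I^A: posterior weight 2/3; P(next child type A) = 1/2.
  I^B i × I^A i: posterior weight 1/3; P(next child type A) = 1/4.
Weighted sum = 5/12.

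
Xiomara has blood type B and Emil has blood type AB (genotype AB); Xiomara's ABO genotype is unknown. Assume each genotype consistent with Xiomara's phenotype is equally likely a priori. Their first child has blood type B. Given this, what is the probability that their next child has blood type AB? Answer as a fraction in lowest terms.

Possible genotypes: Xiomara ∈ {BB, BO}; Emil ∈ {AB}.
Weight each parental genotype pair by prior × P(type-B child):
  BB × AB: posterior weight 1/2; P(next child type AB) = 1/2.
  BO × AB: posterior weight 1/2; P(next child type AB) = 1/4.
Weighted sum = 3/8.

3/8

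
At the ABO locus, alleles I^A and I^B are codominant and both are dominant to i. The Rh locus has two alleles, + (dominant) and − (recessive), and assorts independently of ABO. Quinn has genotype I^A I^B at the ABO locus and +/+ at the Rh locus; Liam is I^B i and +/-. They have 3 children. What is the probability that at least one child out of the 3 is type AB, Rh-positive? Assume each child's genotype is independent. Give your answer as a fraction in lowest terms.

37/64

ABO cross I^A I^B × I^B i → 1/4 A, 1/2 B, 1/4 AB.
Rh cross +/+ × +/- → 1 Rh+; so P(type AB, Rh-positive) = 1/4 × 1 = 1/4 per child.
P(none) = (3/4)^3 = 27/64; P(at least one) = 1 − 27/64 = 37/64.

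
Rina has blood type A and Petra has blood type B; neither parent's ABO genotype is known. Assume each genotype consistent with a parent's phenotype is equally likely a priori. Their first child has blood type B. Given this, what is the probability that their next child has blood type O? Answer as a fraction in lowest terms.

Possible genotypes: Rina ∈ {AA, AO}; Petra ∈ {BB, BO}.
Weight each parental genotype pair by prior × P(type-B child):
  AO × BB: posterior weight 2/3; P(next child type O) = 0.
  AO × BO: posterior weight 1/3; P(next child type O) = 1/4.
Weighted sum = 1/12.

1/12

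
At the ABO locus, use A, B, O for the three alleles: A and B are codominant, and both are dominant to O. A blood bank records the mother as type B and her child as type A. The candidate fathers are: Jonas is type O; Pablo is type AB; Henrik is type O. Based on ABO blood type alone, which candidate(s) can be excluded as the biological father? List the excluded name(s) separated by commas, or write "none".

A candidate is excluded only if no genotype consistent with his phenotype could produce a type A child with a type B mother.
Jonas (type O): no genotype consistent with that phenotype can produce a type-A child with a type-B mother.
Henrik (type O): no genotype consistent with that phenotype can produce a type-A child with a type-B mother.

Jonas, Henrik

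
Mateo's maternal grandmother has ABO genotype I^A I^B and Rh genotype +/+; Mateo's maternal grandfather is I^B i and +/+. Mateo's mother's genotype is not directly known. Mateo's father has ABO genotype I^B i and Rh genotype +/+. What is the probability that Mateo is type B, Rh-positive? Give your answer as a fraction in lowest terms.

Mateo's mother's ABO genotype from I^A I^B × I^B i: 1/4 I^A I^B, 1/4 I^A i, 1/4 I^B I^B, 1/4 I^B i.
Crossing each possibility with the father I^B i and summing P(type B): 1/4·1/2 + 1/4·1/4 + 1/4·1 + 1/4·3/4 = 5/8.
Similarly for Rh via the mother's Rh distribution: P(Rh+) = 1.
Independent loci: 5/8 × 1 = 5/8.

5/8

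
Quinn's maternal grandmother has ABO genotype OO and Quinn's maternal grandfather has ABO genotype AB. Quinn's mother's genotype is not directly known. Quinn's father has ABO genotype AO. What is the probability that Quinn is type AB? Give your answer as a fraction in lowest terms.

1/8

Quinn's mother's ABO genotype from OO × AB: 1/2 AO, 1/2 BO.
Crossing each possibility with the father AO and summing P(type AB): 1/2·0 + 1/2·1/4 = 1/8.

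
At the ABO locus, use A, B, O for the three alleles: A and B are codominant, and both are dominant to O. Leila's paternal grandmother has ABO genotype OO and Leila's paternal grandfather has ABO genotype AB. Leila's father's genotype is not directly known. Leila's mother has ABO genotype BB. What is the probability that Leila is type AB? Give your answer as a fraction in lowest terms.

1/4

Leila's father's ABO genotype from OO × AB: 1/2 AO, 1/2 BO.
Crossing each possibility with the mother BB and summing P(type AB): 1/2·1/2 + 1/2·0 = 1/4.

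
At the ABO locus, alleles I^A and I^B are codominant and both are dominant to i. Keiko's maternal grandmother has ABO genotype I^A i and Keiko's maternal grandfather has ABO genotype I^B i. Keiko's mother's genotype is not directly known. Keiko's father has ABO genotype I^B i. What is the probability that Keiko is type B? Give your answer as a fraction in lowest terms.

1/2

Keiko's mother's ABO genotype from I^A i × I^B i: 1/4 I^A I^B, 1/4 I^A i, 1/4 I^B i, 1/4 i i.
Crossing each possibility with the father I^B i and summing P(type B): 1/4·1/2 + 1/4·1/4 + 1/4·3/4 + 1/4·1/2 = 1/2.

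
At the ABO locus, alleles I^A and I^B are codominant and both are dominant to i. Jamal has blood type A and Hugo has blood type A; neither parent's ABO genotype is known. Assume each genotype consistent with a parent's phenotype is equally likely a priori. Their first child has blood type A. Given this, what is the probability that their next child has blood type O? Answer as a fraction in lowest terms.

1/20

Possible genotypes: Jamal ∈ {I^A I^A, I^A i}; Hugo ∈ {I^A I^A, I^A i}.
Weight each parental genotype pair by prior × P(type-A child):
  I^A I^A × I^A I^A: posterior weight 4/15; P(next child type O) = 0.
  I^A I^A × I^A i: posterior weight 4/15; P(next child type O) = 0.
  I^A i × I^A I^A: posterior weight 4/15; P(next child type O) = 0.
  I^A i × I^A i: posterior weight 1/5; P(next child type O) = 1/4.
Weighted sum = 1/20.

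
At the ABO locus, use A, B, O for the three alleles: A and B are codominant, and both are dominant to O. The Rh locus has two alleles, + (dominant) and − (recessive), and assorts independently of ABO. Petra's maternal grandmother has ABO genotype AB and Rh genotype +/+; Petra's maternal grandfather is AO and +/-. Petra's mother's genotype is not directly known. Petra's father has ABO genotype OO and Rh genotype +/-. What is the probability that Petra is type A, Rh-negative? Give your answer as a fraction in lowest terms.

1/16

Petra's mother's ABO genotype from AB × AO: 1/4 AA, 1/4 AB, 1/4 AO, 1/4 BO.
Crossing each possibility with the father OO and summing P(type A): 1/4·1 + 1/4·1/2 + 1/4·1/2 + 1/4·0 = 1/2.
Similarly for Rh via the mother's Rh distribution: P(Rh-) = 1/8.
Independent loci: 1/2 × 1/8 = 1/16.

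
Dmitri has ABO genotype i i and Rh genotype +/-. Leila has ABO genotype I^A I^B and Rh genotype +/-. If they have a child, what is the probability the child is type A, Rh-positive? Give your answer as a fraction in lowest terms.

ABO cross i i × I^A I^B → offspring phenotypes: 1/2 A, 1/2 B.
Rh cross +/- × +/- → 3/4 Rh+, 1/4 Rh-.
Independent loci: P(type A, Rh-positive) = 1/2 × 3/4 = 3/8.

3/8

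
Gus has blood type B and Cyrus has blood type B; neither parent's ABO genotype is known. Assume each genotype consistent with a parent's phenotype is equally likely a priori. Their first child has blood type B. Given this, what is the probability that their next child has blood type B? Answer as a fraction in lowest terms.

19/20

Possible genotypes: Gus ∈ {BB, BO}; Cyrus ∈ {BB, BO}.
Weight each parental genotype pair by prior × P(type-B child):
  BB × BB: posterior weight 4/15; P(next child type B) = 1.
  BB × BO: posterior weight 4/15; P(next child type B) = 1.
  BO × BB: posterior weight 4/15; P(next child type B) = 1.
  BO × BO: posterior weight 1/5; P(next child type B) = 3/4.
Weighted sum = 19/20.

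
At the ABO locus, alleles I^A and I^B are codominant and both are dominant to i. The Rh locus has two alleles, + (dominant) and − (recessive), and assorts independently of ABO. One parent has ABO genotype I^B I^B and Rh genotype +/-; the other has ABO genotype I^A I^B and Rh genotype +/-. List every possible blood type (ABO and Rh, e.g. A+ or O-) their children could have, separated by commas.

Gametes from I^B I^B × I^A I^B give offspring ABO genotypes I^A I^B, I^B I^B, i.e. phenotypes B, AB.
Rh cross +/- × +/- → phenotypes Rh+, Rh-.
Combining independently: B+, B-, AB+, AB-.

B+, B-, AB+, AB-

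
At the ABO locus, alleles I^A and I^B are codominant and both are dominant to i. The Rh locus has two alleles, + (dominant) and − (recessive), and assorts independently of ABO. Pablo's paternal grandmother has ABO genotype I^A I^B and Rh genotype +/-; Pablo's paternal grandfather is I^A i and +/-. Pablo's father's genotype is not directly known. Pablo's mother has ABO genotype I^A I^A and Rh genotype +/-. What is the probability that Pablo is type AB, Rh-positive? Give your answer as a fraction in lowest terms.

Pablo's father's ABO genotype from I^A I^B × I^A i: 1/4 I^A I^A, 1/4 I^A I^B, 1/4 I^A i, 1/4 I^B i.
Crossing each possibility with the mother I^A I^A and summing P(type AB): 1/4·0 + 1/4·1/2 + 1/4·0 + 1/4·1/2 = 1/4.
Similarly for Rh via the father's Rh distribution: P(Rh+) = 3/4.
Independent loci: 1/4 × 3/4 = 3/16.

3/16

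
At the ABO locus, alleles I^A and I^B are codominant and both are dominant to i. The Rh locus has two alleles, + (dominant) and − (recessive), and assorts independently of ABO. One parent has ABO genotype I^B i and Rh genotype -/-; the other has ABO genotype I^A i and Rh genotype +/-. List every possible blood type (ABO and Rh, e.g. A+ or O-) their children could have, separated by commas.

O+, O-, A+, A-, B+, B-, AB+, AB-

Gametes from I^B i × I^A i give offspring ABO genotypes I^A I^B, I^A i, I^B i, i i, i.e. phenotypes O, A, B, AB.
Rh cross -/- × +/- → phenotypes Rh+, Rh-.
Combining independently: O+, O-, A+, A-, B+, B-, AB+, AB-.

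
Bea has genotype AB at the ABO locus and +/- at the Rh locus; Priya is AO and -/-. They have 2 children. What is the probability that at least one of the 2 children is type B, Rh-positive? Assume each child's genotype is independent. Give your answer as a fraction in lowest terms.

15/64

ABO cross AB × AO → 1/2 A, 1/4 B, 1/4 AB.
Rh cross +/- × -/- → 1/2 Rh+, 1/2 Rh-; so P(type B, Rh-positive) = 1/4 × 1/2 = 1/8 per child.
P(none) = (7/8)^2 = 49/64; P(at least one) = 1 − 49/64 = 15/64.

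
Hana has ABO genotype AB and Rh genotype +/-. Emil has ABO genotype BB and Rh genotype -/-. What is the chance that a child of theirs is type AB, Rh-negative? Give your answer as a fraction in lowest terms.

ABO cross AB × BB → offspring phenotypes: 1/2 B, 1/2 AB.
Rh cross +/- × -/- → 1/2 Rh+, 1/2 Rh-.
Independent loci: P(type AB, Rh-negative) = 1/2 × 1/2 = 1/4.

1/4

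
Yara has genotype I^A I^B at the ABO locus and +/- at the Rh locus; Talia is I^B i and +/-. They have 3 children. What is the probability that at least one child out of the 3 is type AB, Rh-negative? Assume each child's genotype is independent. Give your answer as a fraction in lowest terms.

ABO cross I^A I^B × I^B i → 1/4 A, 1/2 B, 1/4 AB.
Rh cross +/- × +/- → 3/4 Rh+, 1/4 Rh-; so P(type AB, Rh-negative) = 1/4 × 1/4 = 1/16 per child.
P(none) = (15/16)^3 = 3375/4096; P(at least one) = 1 − 3375/4096 = 721/4096.

721/4096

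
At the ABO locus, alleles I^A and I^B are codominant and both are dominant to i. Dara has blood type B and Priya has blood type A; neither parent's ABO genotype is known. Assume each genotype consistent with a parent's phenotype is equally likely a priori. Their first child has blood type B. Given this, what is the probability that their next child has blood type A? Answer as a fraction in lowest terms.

1/12

Possible genotypes: Dara ∈ {I^B I^B, I^B i}; Priya ∈ {I^A I^A, I^A i}.
Weight each parental genotype pair by prior × P(type-B child):
  I^B I^B × I^A i: posterior weight 2/3; P(next child type A) = 0.
  I^B i × I^A i: posterior weight 1/3; P(next child type A) = 1/4.
Weighted sum = 1/12.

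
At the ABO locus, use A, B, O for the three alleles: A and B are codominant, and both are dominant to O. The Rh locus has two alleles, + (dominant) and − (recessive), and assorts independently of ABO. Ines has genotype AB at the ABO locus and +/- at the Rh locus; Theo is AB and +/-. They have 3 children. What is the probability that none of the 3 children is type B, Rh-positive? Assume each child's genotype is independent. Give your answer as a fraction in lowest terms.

ABO cross AB × AB → 1/4 A, 1/4 B, 1/2 AB.
Rh cross +/- × +/- → 3/4 Rh+, 1/4 Rh-; so P(type B, Rh-positive) = 1/4 × 3/4 = 3/16 per child.
P(not type B, Rh-positive) = 13/16 for one child; (13/16)^3 = 2197/4096.

2197/4096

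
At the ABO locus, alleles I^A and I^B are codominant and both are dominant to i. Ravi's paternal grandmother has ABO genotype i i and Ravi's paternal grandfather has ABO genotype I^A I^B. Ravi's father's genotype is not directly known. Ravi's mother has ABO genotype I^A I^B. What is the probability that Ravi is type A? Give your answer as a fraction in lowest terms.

Ravi's father's ABO genotype from i i × I^A I^B: 1/2 I^A i, 1/2 I^B i.
Crossing each possibility with the mother I^A I^B and summing P(type A): 1/2·1/2 + 1/2·1/4 = 3/8.

3/8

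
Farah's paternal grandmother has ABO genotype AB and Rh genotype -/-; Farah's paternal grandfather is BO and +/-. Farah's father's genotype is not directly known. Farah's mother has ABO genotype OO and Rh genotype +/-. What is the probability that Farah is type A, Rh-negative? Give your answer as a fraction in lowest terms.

Farah's father's ABO genotype from AB × BO: 1/4 AB, 1/4 AO, 1/4 BB, 1/4 BO.
Crossing each possibility with the mother OO and summing P(type A): 1/4·1/2 + 1/4·1/2 + 1/4·0 + 1/4·0 = 1/4.
Similarly for Rh via the father's Rh distribution: P(Rh-) = 3/8.
Independent loci: 1/4 × 3/8 = 3/32.

3/32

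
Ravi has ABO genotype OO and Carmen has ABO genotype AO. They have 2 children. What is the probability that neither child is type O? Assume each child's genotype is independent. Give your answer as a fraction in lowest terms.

ABO cross OO × AO → 1/2 O, 1/2 A.
So P(type O) = 1/2 per child.
P(not type O) = 1/2 for one child; (1/2)^2 = 1/4.

1/4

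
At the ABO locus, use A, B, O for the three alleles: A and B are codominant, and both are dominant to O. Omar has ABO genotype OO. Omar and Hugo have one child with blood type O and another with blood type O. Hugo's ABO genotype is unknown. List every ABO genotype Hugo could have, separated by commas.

For each candidate genotype of Hugo, check whether crossing it with OO can produce every observed child phenotype.
  AA → possible child types {A} ✗
  AB → possible child types {A, B} ✗
  AO → possible child types {O, A} ✓
  BB → possible child types {B} ✗
  BO → possible child types {O, B} ✓
  OO → possible child types {O} ✓

AO, BO, OO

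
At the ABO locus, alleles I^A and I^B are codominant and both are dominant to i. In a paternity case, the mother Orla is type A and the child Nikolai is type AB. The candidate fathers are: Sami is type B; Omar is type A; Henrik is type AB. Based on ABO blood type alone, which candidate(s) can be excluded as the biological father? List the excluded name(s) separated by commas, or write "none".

Omar

A candidate is excluded only if no genotype consistent with his phenotype could produce a type AB child with a type A mother.
Omar (type A): no genotype consistent with that phenotype can produce a type-AB child with a type-A mother.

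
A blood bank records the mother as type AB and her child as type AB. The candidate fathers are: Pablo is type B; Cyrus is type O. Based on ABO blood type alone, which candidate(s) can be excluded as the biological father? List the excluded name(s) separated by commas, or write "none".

Cyrus

A candidate is excluded only if no genotype consistent with his phenotype could produce a type AB child with a type AB mother.
Cyrus (type O): no genotype consistent with that phenotype can produce a type-AB child with a type-AB mother.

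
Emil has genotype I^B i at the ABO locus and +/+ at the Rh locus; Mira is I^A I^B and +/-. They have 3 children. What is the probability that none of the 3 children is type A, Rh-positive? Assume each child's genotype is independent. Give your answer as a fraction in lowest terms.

ABO cross I^B i × I^A I^B → 1/4 A, 1/2 B, 1/4 AB.
Rh cross +/+ × +/- → 1 Rh+; so P(type A, Rh-positive) = 1/4 × 1 = 1/4 per child.
P(not type A, Rh-positive) = 3/4 for one child; (3/4)^3 = 27/64.

27/64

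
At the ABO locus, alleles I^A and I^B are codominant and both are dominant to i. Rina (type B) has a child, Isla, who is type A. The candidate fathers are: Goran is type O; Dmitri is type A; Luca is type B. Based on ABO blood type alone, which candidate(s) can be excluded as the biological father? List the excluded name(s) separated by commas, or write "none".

A candidate is excluded only if no genotype consistent with his phenotype could produce a type A child with a type B mother.
Goran (type O): no genotype consistent with that phenotype can produce a type-A child with a type-B mother.
Luca (type B): no genotype consistent with that phenotype can produce a type-A child with a type-B mother.

Goran, Luca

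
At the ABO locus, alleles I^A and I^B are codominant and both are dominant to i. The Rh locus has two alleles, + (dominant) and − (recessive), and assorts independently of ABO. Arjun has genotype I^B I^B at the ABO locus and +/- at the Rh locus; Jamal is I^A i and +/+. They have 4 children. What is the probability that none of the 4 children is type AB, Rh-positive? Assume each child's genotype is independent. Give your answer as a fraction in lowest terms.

1/16

ABO cross I^B I^B × I^A i → 1/2 B, 1/2 AB.
Rh cross +/- × +/+ → 1 Rh+; so P(type AB, Rh-positive) = 1/2 × 1 = 1/2 per child.
P(not type AB, Rh-positive) = 1/2 for one child; (1/2)^4 = 1/16.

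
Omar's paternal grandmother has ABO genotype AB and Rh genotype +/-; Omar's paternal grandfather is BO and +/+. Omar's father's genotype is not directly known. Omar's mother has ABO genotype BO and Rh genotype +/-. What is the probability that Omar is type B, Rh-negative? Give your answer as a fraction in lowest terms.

Omar's father's ABO genotype from AB × BO: 1/4 AB, 1/4 AO, 1/4 BB, 1/4 BO.
Crossing each possibility with the mother BO and summing P(type B): 1/4·1/2 + 1/4·1/4 + 1/4·1 + 1/4·3/4 = 5/8.
Similarly for Rh via the father's Rh distribution: P(Rh-) = 1/8.
Independent loci: 5/8 × 1/8 = 5/64.

5/64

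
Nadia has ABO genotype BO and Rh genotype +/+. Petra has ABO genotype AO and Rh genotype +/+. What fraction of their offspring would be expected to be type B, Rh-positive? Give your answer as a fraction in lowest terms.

1/4

ABO cross BO × AO → offspring phenotypes: 1/4 O, 1/4 A, 1/4 B, 1/4 AB.
Rh cross +/+ × +/+ → 1 Rh+.
Independent loci: P(type B, Rh-positive) = 1/4 × 1 = 1/4.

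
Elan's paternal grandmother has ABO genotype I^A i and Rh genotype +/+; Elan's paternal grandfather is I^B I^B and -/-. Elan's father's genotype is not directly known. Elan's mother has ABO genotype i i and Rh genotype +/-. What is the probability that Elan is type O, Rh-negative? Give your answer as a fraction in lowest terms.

Elan's father's ABO genotype from I^A i × I^B I^B: 1/2 I^A I^B, 1/2 I^B i.
Crossing each possibility with the mother i i and summing P(type O): 1/2·0 + 1/2·1/2 = 1/4.
Similarly for Rh via the father's Rh distribution: P(Rh-) = 1/4.
Independent loci: 1/4 × 1/4 = 1/16.

1/16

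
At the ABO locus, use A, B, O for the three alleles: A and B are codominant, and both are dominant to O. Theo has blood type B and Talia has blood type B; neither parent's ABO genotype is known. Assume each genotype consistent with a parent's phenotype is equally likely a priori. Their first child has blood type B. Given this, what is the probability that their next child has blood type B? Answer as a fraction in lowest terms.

19/20

Possible genotypes: Theo ∈ {BB, BO}; Talia ∈ {BB, BO}.
Weight each parental genotype pair by prior × P(type-B child):
  BB × BB: posterior weight 4/15; P(next child type B) = 1.
  BB × BO: posterior weight 4/15; P(next child type B) = 1.
  BO × BB: posterior weight 4/15; P(next child type B) = 1.
  BO × BO: posterior weight 1/5; P(next child type B) = 3/4.
Weighted sum = 19/20.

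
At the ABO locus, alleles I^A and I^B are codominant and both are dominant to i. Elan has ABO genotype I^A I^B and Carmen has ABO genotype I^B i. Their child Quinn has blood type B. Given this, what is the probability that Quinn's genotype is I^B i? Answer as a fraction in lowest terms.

Cross I^A I^B × I^B i → 1/4 I^A I^B, 1/4 I^A i, 1/4 I^B I^B, 1/4 I^B i.
Type-B genotypes among offspring: I^B I^B (1/4), I^B i (1/4); total 1/2.
P(I^B i | type B) = (1/4) / (1/2) = 1/2.

1/2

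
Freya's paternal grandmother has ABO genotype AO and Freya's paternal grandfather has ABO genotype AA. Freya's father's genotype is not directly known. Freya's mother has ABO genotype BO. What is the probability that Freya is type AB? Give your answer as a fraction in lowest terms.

3/8

Freya's father's ABO genotype from AO × AA: 1/2 AA, 1/2 AO.
Crossing each possibility with the mother BO and summing P(type AB): 1/2·1/2 + 1/2·1/4 = 3/8.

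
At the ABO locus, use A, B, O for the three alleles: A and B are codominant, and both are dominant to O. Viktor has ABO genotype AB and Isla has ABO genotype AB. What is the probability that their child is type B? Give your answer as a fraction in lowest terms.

1/4

ABO cross AB × AB → offspring phenotypes: 1/4 A, 1/4 B, 1/2 AB.
So P(type B) = 1/4.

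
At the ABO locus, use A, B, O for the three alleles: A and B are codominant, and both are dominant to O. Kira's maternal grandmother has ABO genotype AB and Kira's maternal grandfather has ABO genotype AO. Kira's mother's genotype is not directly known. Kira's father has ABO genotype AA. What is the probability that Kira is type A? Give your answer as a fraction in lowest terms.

Kira's mother's ABO genotype from AB × AO: 1/4 AA, 1/4 AB, 1/4 AO, 1/4 BO.
Crossing each possibility with the father AA and summing P(type A): 1/4·1 + 1/4·1/2 + 1/4·1 + 1/4·1/2 = 3/4.

3/4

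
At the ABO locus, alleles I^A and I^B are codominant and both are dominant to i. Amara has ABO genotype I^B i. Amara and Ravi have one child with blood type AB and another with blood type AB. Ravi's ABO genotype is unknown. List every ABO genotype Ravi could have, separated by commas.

I^A I^A, I^A I^B, I^A i

For each candidate genotype of Ravi, check whether crossing it with I^B i can produce every observed child phenotype.
  I^A I^A → possible child types {A, AB} ✓
  I^A I^B → possible child types {A, B, AB} ✓
  I^A i → possible child types {O, A, B, AB} ✓
  I^B I^B → possible child types {B} ✗
  I^B i → possible child types {O, B} ✗
  i i → possible child types {O, B} ✗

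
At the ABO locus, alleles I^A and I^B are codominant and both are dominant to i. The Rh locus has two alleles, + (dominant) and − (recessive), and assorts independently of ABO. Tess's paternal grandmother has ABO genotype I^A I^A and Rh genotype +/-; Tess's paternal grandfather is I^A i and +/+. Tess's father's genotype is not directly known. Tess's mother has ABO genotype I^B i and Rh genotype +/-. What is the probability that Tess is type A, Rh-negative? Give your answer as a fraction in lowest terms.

Tess's father's ABO genotype from I^A I^A × I^A i: 1/2 I^A I^A, 1/2 I^A i.
Crossing each possibility with the mother I^B i and summing P(type A): 1/2·1/2 + 1/2·1/4 = 3/8.
Similarly for Rh via the father's Rh distribution: P(Rh-) = 1/8.
Independent loci: 3/8 × 1/8 = 3/64.

3/64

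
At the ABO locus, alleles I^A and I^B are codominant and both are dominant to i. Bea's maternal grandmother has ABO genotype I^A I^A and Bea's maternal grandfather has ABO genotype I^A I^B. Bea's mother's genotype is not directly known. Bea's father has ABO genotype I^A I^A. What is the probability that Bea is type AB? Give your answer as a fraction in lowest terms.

Bea's mother's ABO genotype from I^A I^A × I^A I^B: 1/2 I^A I^A, 1/2 I^A I^B.
Crossing each possibility with the father I^A I^A and summing P(type AB): 1/2·0 + 1/2·1/2 = 1/4.

1/4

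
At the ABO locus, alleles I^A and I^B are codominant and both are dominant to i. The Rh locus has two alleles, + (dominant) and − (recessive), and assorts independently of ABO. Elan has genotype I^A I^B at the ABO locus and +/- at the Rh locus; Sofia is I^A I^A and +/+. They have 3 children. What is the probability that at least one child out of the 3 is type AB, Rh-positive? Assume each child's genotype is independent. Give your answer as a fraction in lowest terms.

7/8

ABO cross I^A I^B × I^A I^A → 1/2 A, 1/2 AB.
Rh cross +/- × +/+ → 1 Rh+; so P(type AB, Rh-positive) = 1/2 × 1 = 1/2 per child.
P(none) = (1/2)^3 = 1/8; P(at least one) = 1 − 1/8 = 7/8.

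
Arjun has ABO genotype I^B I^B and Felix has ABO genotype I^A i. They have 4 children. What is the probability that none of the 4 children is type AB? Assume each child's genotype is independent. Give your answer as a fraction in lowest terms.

ABO cross I^B I^B × I^A i → 1/2 B, 1/2 AB.
So P(type AB) = 1/2 per child.
P(not type AB) = 1/2 for one child; (1/2)^4 = 1/16.

1/16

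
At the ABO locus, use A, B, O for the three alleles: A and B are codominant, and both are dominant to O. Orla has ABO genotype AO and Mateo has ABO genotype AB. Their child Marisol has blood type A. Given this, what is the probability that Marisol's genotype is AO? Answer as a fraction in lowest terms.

1/2

Cross AO × AB → 1/4 AA, 1/4 AB, 1/4 AO, 1/4 BO.
Type-A genotypes among offspring: AA (1/4), AO (1/4); total 1/2.
P(AO | type A) = (1/4) / (1/2) = 1/2.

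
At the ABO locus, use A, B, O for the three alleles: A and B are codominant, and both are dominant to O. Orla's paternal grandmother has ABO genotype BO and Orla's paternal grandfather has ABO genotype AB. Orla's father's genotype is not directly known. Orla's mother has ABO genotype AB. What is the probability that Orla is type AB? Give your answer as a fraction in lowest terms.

3/8

Orla's father's ABO genotype from BO × AB: 1/4 AB, 1/4 AO, 1/4 BB, 1/4 BO.
Crossing each possibility with the mother AB and summing P(type AB): 1/4·1/2 + 1/4·1/4 + 1/4·1/2 + 1/4·1/4 = 3/8.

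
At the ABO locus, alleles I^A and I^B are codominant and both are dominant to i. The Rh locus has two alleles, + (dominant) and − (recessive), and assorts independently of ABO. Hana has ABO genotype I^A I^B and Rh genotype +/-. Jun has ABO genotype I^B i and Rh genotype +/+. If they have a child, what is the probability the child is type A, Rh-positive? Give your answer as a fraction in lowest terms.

ABO cross I^A I^B × I^B i → offspring phenotypes: 1/4 A, 1/2 B, 1/4 AB.
Rh cross +/- × +/+ → 1 Rh+.
Independent loci: P(type A, Rh-positive) = 1/4 × 1 = 1/4.

1/4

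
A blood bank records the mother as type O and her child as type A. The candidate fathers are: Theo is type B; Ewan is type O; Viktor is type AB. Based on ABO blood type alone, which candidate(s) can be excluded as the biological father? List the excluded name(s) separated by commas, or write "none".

A candidate is excluded only if no genotype consistent with his phenotype could produce a type A child with a type O mother.
Theo (type B): no genotype consistent with that phenotype can produce a type-A child with a type-O mother.
Ewan (type O): no genotype consistent with that phenotype can produce a type-A child with a type-O mother.

Theo, Ewan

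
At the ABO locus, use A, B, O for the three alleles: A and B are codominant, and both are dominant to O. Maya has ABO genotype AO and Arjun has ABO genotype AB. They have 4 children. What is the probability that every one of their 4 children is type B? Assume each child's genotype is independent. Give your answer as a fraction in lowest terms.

1/256

ABO cross AO × AB → 1/2 A, 1/4 B, 1/4 AB.
So P(type B) = 1/4 per child.
All 4 independent: (1/4)^4 = 1/256.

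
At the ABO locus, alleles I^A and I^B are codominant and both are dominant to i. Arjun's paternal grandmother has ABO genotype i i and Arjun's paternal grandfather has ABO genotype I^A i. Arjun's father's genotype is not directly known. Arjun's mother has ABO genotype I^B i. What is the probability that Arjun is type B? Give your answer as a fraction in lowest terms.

Arjun's father's ABO genotype from i i × I^A i: 1/2 I^A i, 1/2 i i.
Crossing each possibility with the mother I^B i and summing P(type B): 1/2·1/4 + 1/2·1/2 = 3/8.

3/8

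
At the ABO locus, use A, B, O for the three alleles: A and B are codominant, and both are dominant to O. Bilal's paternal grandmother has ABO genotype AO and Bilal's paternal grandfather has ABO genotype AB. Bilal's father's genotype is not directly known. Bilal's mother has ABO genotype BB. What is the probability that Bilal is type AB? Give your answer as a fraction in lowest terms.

Bilal's father's ABO genotype from AO × AB: 1/4 AA, 1/4 AB, 1/4 AO, 1/4 BO.
Crossing each possibility with the mother BB and summing P(type AB): 1/4·1 + 1/4·1/2 + 1/4·1/2 + 1/4·0 = 1/2.

1/2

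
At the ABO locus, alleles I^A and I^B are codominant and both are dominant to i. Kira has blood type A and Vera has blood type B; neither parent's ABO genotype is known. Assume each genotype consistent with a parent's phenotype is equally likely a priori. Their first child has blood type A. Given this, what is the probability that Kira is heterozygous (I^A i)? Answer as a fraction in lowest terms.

1/3

Possible genotypes: Kira ∈ {I^A I^A, I^A i}; Vera ∈ {I^B I^B, I^B i}.
Weight each parental genotype pair by prior × P(type-A child):
  I^A I^A × I^B i: posterior weight 2/3.
  I^A i × I^B i: posterior weight 1/3.
Sum the posterior weight over pairs where Kira is I^A i: 1/3.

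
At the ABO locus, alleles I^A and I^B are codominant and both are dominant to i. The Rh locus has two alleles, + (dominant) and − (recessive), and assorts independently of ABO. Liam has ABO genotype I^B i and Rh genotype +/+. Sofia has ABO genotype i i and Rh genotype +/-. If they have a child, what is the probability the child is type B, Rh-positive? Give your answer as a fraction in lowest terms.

1/2

ABO cross I^B i × i i → offspring phenotypes: 1/2 O, 1/2 B.
Rh cross +/+ × +/- → 1 Rh+.
Independent loci: P(type B, Rh-positive) = 1/2 × 1 = 1/2.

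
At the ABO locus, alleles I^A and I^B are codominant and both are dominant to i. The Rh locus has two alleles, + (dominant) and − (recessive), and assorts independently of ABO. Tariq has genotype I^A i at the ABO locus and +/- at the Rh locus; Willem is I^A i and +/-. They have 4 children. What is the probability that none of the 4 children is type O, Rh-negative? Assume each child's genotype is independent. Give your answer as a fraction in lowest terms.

50625/65536

ABO cross I^A i × I^A i → 1/4 O, 3/4 A.
Rh cross +/- × +/- → 3/4 Rh+, 1/4 Rh-; so P(type O, Rh-negative) = 1/4 × 1/4 = 1/16 per child.
P(not type O, Rh-negative) = 15/16 for one child; (15/16)^4 = 50625/65536.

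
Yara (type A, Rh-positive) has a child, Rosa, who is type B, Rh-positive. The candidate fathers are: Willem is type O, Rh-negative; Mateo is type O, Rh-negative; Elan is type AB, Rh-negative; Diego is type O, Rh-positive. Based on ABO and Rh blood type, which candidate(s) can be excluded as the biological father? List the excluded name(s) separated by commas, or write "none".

Willem, Mateo, Diego

A candidate is excluded only if no genotype consistent with his phenotype could produce a type B, Rh-positive child with a type A, Rh-positive mother.
Willem (type O, Rh-): no genotype consistent with that phenotype can produce a type-B Rh+ child with a type-A mother.
Mateo (type O, Rh-): no genotype consistent with that phenotype can produce a type-B Rh+ child with a type-A mother.
Diego (type O, Rh+): no genotype consistent with that phenotype can produce a type-B Rh+ child with a type-A mother.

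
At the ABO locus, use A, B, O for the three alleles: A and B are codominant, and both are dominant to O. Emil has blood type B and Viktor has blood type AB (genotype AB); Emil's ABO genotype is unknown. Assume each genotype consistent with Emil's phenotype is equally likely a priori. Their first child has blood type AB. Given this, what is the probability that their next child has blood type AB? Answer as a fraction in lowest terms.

Possible genotypes: Emil ∈ {BB, BO}; Viktor ∈ {AB}.
Weight each parental genotype pair by prior × P(type-AB child):
  BB × AB: posterior weight 2/3; P(next child type AB) = 1/2.
  BO × AB: posterior weight 1/3; P(next child type AB) = 1/4.
Weighted sum = 5/12.

5/12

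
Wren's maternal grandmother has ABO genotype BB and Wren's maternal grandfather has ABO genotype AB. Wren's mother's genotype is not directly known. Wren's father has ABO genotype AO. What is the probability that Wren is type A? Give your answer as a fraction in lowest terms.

1/4

Wren's mother's ABO genotype from BB × AB: 1/2 AB, 1/2 BB.
Crossing each possibility with the father AO and summing P(type A): 1/2·1/2 + 1/2·0 = 1/4.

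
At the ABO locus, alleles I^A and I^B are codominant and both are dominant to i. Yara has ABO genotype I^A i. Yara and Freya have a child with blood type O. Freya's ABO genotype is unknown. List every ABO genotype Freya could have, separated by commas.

For each candidate genotype of Freya, check whether crossing it with I^A i can produce every observed child phenotype.
  I^A I^A → possible child types {A} ✗
  I^A I^B → possible child types {A, B, AB} ✗
  I^A i → possible child types {O, A} ✓
  I^B I^B → possible child types {B, AB} ✗
  I^B i → possible child types {O, A, B, AB} ✓
  i i → possible child types {O, A} ✓

I^A i, I^B i, i i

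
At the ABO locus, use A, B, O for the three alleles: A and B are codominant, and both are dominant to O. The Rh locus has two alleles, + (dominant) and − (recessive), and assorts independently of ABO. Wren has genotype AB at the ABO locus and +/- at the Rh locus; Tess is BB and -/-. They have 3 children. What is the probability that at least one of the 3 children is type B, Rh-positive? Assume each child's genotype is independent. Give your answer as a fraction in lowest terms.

ABO cross AB × BB → 1/2 B, 1/2 AB.
Rh cross +/- × -/- → 1/2 Rh+, 1/2 Rh-; so P(type B, Rh-positive) = 1/2 × 1/2 = 1/4 per child.
P(none) = (3/4)^3 = 27/64; P(at least one) = 1 − 27/64 = 37/64.

37/64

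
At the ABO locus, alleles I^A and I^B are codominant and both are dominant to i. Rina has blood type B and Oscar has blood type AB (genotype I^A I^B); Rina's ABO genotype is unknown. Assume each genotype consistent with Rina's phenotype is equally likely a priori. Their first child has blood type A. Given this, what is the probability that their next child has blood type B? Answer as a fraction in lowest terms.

1/2

Possible genotypes: Rina ∈ {I^B I^B, I^B i}; Oscar ∈ {I^A I^B}.
Weight each parental genotype pair by prior × P(type-A child):
  I^B i × I^A I^B: posterior weight 1; P(next child type B) = 1/2.
Weighted sum = 1/2.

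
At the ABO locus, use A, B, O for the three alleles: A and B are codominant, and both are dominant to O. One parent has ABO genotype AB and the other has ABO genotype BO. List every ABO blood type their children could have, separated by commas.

A, B, AB

Gametes from AB × BO give offspring ABO genotypes AB, AO, BB, BO, i.e. phenotypes A, B, AB.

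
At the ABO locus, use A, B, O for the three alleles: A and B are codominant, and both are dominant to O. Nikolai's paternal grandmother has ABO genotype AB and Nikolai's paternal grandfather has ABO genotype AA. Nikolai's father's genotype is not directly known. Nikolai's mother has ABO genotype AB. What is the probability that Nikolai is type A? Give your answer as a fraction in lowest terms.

3/8

Nikolai's father's ABO genotype from AB × AA: 1/2 AA, 1/2 AB.
Crossing each possibility with the mother AB and summing P(type A): 1/2·1/2 + 1/2·1/4 = 3/8.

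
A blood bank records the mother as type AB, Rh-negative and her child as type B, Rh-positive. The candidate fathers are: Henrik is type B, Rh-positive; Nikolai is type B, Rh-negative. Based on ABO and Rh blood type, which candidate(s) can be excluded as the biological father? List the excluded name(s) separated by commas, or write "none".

A candidate is excluded only if no genotype consistent with his phenotype could produce a type B, Rh-positive child with a type AB, Rh-negative mother.
Nikolai (type B, Rh-): no genotype consistent with that phenotype can produce a type-B Rh+ child with a type-AB mother.

Nikolai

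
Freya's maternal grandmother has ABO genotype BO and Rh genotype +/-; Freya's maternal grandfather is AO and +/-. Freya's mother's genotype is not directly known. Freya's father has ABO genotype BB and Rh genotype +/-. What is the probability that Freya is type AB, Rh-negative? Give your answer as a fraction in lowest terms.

1/16

Freya's mother's ABO genotype from BO × AO: 1/4 AB, 1/4 AO, 1/4 BO, 1/4 OO.
Crossing each possibility with the father BB and summing P(type AB): 1/4·1/2 + 1/4·1/2 + 1/4·0 + 1/4·0 = 1/4.
Similarly for Rh via the mother's Rh distribution: P(Rh-) = 1/4.
Independent loci: 1/4 × 1/4 = 1/16.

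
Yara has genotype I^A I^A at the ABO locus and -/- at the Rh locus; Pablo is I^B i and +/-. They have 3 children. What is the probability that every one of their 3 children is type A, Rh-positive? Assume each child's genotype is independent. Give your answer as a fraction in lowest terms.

1/64

ABO cross I^A I^A × I^B i → 1/2 A, 1/2 AB.
Rh cross -/- × +/- → 1/2 Rh+, 1/2 Rh-; so P(type A, Rh-positive) = 1/2 × 1/2 = 1/4 per child.
All 3 independent: (1/4)^3 = 1/64.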